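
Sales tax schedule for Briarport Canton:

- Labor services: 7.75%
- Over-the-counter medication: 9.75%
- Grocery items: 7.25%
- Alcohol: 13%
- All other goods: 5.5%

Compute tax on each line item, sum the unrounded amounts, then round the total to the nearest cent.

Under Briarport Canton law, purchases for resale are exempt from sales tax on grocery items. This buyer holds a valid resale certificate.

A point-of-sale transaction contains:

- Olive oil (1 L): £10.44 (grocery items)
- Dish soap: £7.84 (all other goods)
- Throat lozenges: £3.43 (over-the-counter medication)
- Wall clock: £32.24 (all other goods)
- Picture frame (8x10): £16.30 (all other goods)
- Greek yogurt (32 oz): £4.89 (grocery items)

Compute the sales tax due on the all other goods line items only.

Dish soap £7.84: all other goods → 5.5% → £0.4312
Wall clock £32.24: all other goods → 5.5% → £1.7732
Picture frame (8x10) £16.30: all other goods → 5.5% → £0.8965
Tax on all other goods: unrounded sum = £3.1009 → £3.10

£3.10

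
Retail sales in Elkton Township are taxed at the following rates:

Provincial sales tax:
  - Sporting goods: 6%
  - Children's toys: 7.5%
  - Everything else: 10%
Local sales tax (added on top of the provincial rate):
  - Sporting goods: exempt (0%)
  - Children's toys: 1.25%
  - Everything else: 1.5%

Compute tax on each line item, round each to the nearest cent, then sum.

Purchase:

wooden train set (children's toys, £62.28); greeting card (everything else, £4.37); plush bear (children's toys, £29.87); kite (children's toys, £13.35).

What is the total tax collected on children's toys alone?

£9.23

Wooden train set £62.28: children's toys → 7.5% + 1.25% local = 8.75% → £5.45
Plush bear £29.87: children's toys → 7.5% + 1.25% local = 8.75% → £2.61
Kite £13.35: children's toys → 7.5% + 1.25% local = 8.75% → £1.17
Tax on children's toys = £5.45 + £2.61 + £1.17 = £9.23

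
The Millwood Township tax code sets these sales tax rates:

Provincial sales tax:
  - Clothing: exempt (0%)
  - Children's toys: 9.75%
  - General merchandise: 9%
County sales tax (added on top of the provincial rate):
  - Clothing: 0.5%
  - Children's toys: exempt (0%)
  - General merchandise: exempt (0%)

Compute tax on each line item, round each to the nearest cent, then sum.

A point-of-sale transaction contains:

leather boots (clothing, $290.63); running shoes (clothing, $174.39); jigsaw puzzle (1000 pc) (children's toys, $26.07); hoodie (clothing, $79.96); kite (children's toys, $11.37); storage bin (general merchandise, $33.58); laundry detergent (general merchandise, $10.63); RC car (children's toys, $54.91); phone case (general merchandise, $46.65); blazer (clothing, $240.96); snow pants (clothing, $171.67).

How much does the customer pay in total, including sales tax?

$1162.78

Leather boots $290.63: clothing → 0% + 0.5% county = 0.5% → $1.45
Running shoes $174.39: clothing → 0% + 0.5% county = 0.5% → $0.87
Jigsaw puzzle (1000 pc) $26.07: children's toys → 9.75% + 0% county = 9.75% → $2.54
Hoodie $79.96: clothing → 0% + 0.5% county = 0.5% → $0.40
Kite $11.37: children's toys → 9.75% + 0% county = 9.75% → $1.11
Storage bin $33.58: general merchandise → 9% + 0% county = 9% → $3.02
Laundry detergent $10.63: general merchandise → 9% + 0% county = 9% → $0.96
RC car $54.91: children's toys → 9.75% + 0% county = 9.75% → $5.35
Phone case $46.65: general merchandise → 9% + 0% county = 9% → $4.20
Blazer $240.96: clothing → 0% + 0.5% county = 0.5% → $1.20
Snow pants $171.67: clothing → 0% + 0.5% county = 0.5% → $0.86
Subtotal = $1140.82; tax = $21.96; total due = $1162.78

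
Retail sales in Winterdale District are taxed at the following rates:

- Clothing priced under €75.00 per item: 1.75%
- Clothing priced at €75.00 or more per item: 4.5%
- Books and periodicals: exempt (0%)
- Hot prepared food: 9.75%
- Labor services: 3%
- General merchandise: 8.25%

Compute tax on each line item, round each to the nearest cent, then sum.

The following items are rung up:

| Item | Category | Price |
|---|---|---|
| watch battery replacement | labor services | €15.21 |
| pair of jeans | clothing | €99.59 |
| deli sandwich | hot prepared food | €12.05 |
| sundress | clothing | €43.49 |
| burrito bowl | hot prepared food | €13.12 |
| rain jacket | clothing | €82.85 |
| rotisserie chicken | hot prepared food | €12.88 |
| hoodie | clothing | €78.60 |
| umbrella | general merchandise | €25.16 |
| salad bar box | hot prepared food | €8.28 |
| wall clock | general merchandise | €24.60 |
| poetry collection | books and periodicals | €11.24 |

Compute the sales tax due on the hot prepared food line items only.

Deli sandwich €12.05: hot prepared food → 9.75% → €1.17
Burrito bowl €13.12: hot prepared food → 9.75% → €1.28
Rotisserie chicken €12.88: hot prepared food → 9.75% → €1.26
Salad bar box €8.28: hot prepared food → 9.75% → €0.81
Tax on hot prepared food = €1.17 + €1.28 + €1.26 + €0.81 = €4.52

€4.52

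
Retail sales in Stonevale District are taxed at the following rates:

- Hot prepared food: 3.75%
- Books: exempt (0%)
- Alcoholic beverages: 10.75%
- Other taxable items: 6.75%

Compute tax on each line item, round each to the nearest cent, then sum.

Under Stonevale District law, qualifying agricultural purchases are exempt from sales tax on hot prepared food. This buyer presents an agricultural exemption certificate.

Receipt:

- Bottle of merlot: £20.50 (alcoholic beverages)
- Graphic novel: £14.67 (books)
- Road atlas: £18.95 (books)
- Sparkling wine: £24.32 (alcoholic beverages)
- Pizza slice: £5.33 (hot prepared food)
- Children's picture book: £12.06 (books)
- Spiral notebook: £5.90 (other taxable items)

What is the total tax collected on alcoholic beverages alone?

£4.81

Bottle of merlot £20.50: alcoholic beverages → 10.75% → £2.20
Sparkling wine £24.32: alcoholic beverages → 10.75% → £2.61
Tax on alcoholic beverages = £2.20 + £2.61 = £4.81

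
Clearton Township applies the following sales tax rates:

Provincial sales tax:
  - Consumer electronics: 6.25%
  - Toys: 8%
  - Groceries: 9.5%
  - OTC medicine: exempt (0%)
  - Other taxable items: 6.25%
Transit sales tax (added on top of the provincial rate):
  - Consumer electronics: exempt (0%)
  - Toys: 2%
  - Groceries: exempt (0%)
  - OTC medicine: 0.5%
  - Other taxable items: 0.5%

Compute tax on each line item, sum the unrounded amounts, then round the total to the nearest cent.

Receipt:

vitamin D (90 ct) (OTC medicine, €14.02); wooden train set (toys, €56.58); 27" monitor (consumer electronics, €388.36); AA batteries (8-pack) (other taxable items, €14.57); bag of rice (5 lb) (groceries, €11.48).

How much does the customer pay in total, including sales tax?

€517.08

Vitamin D (90 ct) €14.02: OTC medicine → 0% + 0.5% transit = 0.5% → €0.0701
Wooden train set €56.58: toys → 8% + 2% transit = 10% → €5.658
27" monitor €388.36: consumer electronics → 6.25% + 0% transit = 6.25% → €24.2725
AA batteries (8-pack) €14.57: other taxable items → 6.25% + 0.5% transit = 6.75% → €0.983475
Bag of rice (5 lb) €11.48: groceries → 9.5% + 0% transit = 9.5% → €1.0906
Subtotal = €485.01; unrounded tax = €32.074675 → €32.07; total due = €517.08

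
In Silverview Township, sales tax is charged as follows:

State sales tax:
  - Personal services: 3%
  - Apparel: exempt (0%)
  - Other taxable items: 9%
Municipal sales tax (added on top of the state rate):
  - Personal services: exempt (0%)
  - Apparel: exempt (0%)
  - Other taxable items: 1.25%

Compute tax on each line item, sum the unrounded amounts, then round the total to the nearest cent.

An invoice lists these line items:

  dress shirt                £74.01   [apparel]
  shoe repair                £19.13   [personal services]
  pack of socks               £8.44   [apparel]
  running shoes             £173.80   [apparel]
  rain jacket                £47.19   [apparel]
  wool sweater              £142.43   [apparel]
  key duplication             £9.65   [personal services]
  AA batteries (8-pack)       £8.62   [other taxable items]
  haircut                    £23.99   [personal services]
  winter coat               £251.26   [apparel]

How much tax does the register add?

Dress shirt £74.01: apparel → 0% + 0% municipal = 0% → £0.00
Shoe repair £19.13: personal services → 3% + 0% municipal = 3% → £0.5739
Pack of socks £8.44: apparel → 0% + 0% municipal = 0% → £0.00
Running shoes £173.80: apparel → 0% + 0% municipal = 0% → £0.00
Rain jacket £47.19: apparel → 0% + 0% municipal = 0% → £0.00
Wool sweater £142.43: apparel → 0% + 0% municipal = 0% → £0.00
Key duplication £9.65: personal services → 3% + 0% municipal = 3% → £0.2895
AA batteries (8-pack) £8.62: other taxable items → 9% + 1.25% municipal = 10.25% → £0.88355
Haircut £23.99: personal services → 3% + 0% municipal = 3% → £0.7197
Winter coat £251.26: apparel → 0% + 0% municipal = 0% → £0.00
Unrounded tax sum = £2.46665 → £2.47

£2.47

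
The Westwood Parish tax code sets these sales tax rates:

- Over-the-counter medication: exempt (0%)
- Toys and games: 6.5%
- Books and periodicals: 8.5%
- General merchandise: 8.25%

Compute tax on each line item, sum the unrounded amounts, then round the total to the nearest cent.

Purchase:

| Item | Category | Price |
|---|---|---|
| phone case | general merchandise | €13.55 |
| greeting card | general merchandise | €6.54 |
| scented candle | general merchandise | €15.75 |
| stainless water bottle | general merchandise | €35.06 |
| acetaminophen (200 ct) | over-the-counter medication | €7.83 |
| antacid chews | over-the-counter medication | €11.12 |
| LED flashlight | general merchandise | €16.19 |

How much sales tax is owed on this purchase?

Phone case €13.55: general merchandise → 8.25% → €1.117875
Greeting card €6.54: general merchandise → 8.25% → €0.53955
Scented candle €15.75: general merchandise → 8.25% → €1.299375
Stainless water bottle €35.06: general merchandise → 8.25% → €2.89245
Acetaminophen (200 ct) €7.83: over-the-counter medication → 0% → €0.00
Antacid chews €11.12: over-the-counter medication → 0% → €0.00
LED flashlight €16.19: general merchandise → 8.25% → €1.335675
Unrounded tax sum = €7.184925 → €7.18

€7.18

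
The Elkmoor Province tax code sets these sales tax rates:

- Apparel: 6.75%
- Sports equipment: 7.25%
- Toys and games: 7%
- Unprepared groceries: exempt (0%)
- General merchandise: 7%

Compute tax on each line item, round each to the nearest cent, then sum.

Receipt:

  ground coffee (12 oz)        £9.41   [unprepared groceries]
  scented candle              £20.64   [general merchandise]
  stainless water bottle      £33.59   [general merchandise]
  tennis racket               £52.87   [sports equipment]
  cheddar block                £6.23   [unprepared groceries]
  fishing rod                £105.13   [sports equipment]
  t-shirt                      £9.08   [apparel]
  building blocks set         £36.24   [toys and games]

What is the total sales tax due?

£18.39

Ground coffee (12 oz) £9.41: unprepared groceries → 0% → £0.00
Scented candle £20.64: general merchandise → 7% → £1.44
Stainless water bottle £33.59: general merchandise → 7% → £2.35
Tennis racket £52.87: sports equipment → 7.25% → £3.83
Cheddar block £6.23: unprepared groceries → 0% → £0.00
Fishing rod £105.13: sports equipment → 7.25% → £7.62
T-shirt £9.08: apparel → 6.75% → £0.61
Building blocks set £36.24: toys and games → 7% → £2.54
Total tax = £1.44 + £2.35 + £3.83 + £7.62 + £0.61 + £2.54 = £18.39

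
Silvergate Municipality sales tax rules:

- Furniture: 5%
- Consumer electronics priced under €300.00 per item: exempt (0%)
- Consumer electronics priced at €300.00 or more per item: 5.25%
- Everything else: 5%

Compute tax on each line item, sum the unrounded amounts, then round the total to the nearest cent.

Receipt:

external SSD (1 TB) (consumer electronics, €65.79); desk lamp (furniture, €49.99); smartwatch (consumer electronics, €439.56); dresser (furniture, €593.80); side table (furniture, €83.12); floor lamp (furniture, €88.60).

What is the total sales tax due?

€63.85

External SSD (1 TB) €65.79: consumer electronics, under €300.00 → 0% → €0.00
Desk lamp €49.99: furniture → 5% → €2.4995
Smartwatch €439.56: consumer electronics, €300.00 or more → 5.25% → €23.0769
Dresser €593.80: furniture → 5% → €29.69
Side table €83.12: furniture → 5% → €4.156
Floor lamp €88.60: furniture → 5% → €4.43
Unrounded tax sum = €63.8524 → €63.85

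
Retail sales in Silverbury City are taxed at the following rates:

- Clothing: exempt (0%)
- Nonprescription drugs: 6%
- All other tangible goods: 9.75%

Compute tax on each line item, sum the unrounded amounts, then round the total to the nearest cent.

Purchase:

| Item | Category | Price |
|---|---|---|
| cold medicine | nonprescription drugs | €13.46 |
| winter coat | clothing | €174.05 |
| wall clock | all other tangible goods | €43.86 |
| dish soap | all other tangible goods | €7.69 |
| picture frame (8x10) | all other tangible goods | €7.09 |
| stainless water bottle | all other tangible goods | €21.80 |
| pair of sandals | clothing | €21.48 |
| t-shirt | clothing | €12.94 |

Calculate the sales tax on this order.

Cold medicine €13.46: nonprescription drugs → 6% → €0.8076
Winter coat €174.05: clothing → 0% → €0.00
Wall clock €43.86: all other tangible goods → 9.75% → €4.27635
Dish soap €7.69: all other tangible goods → 9.75% → €0.749775
Picture frame (8x10) €7.09: all other tangible goods → 9.75% → €0.691275
Stainless water bottle €21.80: all other tangible goods → 9.75% → €2.1255
Pair of sandals €21.48: clothing → 0% → €0.00
T-shirt €12.94: clothing → 0% → €0.00
Unrounded tax sum = €8.6505 → €8.65

€8.65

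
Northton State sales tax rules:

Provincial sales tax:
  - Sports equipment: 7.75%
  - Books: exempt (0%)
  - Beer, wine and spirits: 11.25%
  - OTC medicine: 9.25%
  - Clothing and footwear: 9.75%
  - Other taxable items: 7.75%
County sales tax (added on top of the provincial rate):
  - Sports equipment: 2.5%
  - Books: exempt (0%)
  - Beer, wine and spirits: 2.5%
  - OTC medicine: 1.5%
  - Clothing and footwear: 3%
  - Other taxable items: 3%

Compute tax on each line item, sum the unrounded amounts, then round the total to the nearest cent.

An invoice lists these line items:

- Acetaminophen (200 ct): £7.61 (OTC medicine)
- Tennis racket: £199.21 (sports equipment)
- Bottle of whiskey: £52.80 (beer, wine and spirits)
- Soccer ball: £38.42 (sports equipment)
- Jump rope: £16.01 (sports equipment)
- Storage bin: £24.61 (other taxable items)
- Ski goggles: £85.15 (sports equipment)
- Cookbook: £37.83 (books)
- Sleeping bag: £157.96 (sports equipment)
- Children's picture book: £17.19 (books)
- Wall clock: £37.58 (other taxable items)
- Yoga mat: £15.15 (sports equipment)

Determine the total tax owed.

£67.23

Acetaminophen (200 ct) £7.61: OTC medicine → 9.25% + 1.5% county = 10.75% → £0.818075
Tennis racket £199.21: sports equipment → 7.75% + 2.5% county = 10.25% → £20.419025
Bottle of whiskey £52.80: beer, wine and spirits → 11.25% + 2.5% county = 13.75% → £7.26
Soccer ball £38.42: sports equipment → 7.75% + 2.5% county = 10.25% → £3.93805
Jump rope £16.01: sports equipment → 7.75% + 2.5% county = 10.25% → £1.641025
Storage bin £24.61: other taxable items → 7.75% + 3% county = 10.75% → £2.645575
Ski goggles £85.15: sports equipment → 7.75% + 2.5% county = 10.25% → £8.727875
Cookbook £37.83: books → 0% + 0% county = 0% → £0.00
Sleeping bag £157.96: sports equipment → 7.75% + 2.5% county = 10.25% → £16.1909
Children's picture book £17.19: books → 0% + 0% county = 0% → £0.00
Wall clock £37.58: other taxable items → 7.75% + 3% county = 10.75% → £4.03985
Yoga mat £15.15: sports equipment → 7.75% + 2.5% county = 10.25% → £1.552875
Unrounded tax sum = £67.23325 → £67.23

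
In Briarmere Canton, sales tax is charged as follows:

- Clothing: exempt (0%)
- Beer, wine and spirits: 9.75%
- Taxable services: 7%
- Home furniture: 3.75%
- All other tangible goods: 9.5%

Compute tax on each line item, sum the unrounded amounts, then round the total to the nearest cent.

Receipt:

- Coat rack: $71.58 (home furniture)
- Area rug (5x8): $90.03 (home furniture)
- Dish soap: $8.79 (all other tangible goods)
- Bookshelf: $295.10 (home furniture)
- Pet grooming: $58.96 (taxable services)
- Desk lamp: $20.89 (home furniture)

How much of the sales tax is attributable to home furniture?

$17.91

Coat rack $71.58: home furniture → 3.75% → $2.68425
Area rug (5x8) $90.03: home furniture → 3.75% → $3.376125
Bookshelf $295.10: home furniture → 3.75% → $11.06625
Desk lamp $20.89: home furniture → 3.75% → $0.783375
Tax on home furniture: unrounded sum = $17.91 → $17.91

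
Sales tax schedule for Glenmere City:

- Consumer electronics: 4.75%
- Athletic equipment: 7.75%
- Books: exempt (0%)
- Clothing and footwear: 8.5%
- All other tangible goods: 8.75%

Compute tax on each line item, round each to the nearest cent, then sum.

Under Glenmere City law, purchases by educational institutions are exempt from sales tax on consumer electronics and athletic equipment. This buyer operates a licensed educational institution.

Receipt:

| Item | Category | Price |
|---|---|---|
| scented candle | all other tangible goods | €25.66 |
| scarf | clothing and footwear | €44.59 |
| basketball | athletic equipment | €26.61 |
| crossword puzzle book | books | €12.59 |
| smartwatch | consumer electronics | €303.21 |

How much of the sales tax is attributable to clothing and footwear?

Scarf €44.59: clothing and footwear → 8.5% → €3.79
Tax on clothing and footwear = €3.79

€3.79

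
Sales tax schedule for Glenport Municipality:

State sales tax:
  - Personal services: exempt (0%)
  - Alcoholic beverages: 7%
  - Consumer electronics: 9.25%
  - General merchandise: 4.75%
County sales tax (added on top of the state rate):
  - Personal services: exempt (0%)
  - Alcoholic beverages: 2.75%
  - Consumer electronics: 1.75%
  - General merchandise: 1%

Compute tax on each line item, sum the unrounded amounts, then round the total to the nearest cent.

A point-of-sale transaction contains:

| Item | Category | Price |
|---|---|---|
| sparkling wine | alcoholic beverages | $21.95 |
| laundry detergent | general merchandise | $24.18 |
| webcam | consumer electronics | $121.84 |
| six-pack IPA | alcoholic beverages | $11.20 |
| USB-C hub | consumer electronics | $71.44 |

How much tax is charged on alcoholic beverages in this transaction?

Sparkling wine $21.95: alcoholic beverages → 7% + 2.75% county = 9.75% → $2.140125
Six-pack IPA $11.20: alcoholic beverages → 7% + 2.75% county = 9.75% → $1.092
Tax on alcoholic beverages: unrounded sum = $3.232125 → $3.23

$3.23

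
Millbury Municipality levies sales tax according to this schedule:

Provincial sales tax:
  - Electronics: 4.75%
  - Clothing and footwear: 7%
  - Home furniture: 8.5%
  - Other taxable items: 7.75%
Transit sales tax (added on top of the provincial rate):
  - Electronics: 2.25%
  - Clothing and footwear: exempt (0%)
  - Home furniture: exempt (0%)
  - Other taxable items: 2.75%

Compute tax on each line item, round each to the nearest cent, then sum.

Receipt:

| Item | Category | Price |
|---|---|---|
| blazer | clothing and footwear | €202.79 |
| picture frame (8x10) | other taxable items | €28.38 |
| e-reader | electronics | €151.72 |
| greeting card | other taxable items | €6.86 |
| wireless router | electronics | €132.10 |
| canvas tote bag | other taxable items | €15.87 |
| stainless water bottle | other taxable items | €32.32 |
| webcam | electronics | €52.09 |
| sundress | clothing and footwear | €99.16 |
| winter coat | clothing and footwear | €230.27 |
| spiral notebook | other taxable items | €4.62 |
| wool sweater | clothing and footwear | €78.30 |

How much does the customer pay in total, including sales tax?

€1109.99

Blazer €202.79: clothing and footwear → 7% + 0% transit = 7% → €14.20
Picture frame (8x10) €28.38: other taxable items → 7.75% + 2.75% transit = 10.5% → €2.98
E-reader €151.72: electronics → 4.75% + 2.25% transit = 7% → €10.62
Greeting card €6.86: other taxable items → 7.75% + 2.75% transit = 10.5% → €0.72
Wireless router €132.10: electronics → 4.75% + 2.25% transit = 7% → €9.25
Canvas tote bag €15.87: other taxable items → 7.75% + 2.75% transit = 10.5% → €1.67
Stainless water bottle €32.32: other taxable items → 7.75% + 2.75% transit = 10.5% → €3.39
Webcam €52.09: electronics → 4.75% + 2.25% transit = 7% → €3.65
Sundress €99.16: clothing and footwear → 7% + 0% transit = 7% → €6.94
Winter coat €230.27: clothing and footwear → 7% + 0% transit = 7% → €16.12
Spiral notebook €4.62: other taxable items → 7.75% + 2.75% transit = 10.5% → €0.49
Wool sweater €78.30: clothing and footwear → 7% + 0% transit = 7% → €5.48
Subtotal = €1034.48; tax = €75.51; total due = €1109.99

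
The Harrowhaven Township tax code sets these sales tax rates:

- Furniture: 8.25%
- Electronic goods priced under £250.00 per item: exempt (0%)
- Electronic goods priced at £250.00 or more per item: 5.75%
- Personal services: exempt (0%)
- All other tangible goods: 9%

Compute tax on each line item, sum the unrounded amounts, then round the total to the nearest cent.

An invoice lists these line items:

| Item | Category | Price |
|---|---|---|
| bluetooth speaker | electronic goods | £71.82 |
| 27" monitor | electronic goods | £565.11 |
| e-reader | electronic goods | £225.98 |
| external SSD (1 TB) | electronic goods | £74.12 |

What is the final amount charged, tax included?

Bluetooth speaker £71.82: electronic goods, under £250.00 → 0% → £0.00
27" monitor £565.11: electronic goods, £250.00 or more → 5.75% → £32.493825
E-reader £225.98: electronic goods, under £250.00 → 0% → £0.00
External SSD (1 TB) £74.12: electronic goods, under £250.00 → 0% → £0.00
Subtotal = £937.03; unrounded tax = £32.493825 → £32.49; total due = £969.52

£969.52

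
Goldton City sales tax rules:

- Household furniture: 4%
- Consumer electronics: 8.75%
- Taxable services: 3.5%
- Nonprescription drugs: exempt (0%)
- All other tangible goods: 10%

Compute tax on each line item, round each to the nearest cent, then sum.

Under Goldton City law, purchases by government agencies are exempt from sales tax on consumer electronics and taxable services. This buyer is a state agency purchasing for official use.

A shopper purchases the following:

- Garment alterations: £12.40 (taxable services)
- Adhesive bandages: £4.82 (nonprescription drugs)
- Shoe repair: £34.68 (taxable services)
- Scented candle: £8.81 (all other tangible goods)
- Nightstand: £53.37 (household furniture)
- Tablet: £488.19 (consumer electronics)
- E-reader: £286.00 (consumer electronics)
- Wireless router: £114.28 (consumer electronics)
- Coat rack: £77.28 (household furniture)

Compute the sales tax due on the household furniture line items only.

Nightstand £53.37: household furniture → 4% → £2.13
Coat rack £77.28: household furniture → 4% → £3.09
Tax on household furniture = £2.13 + £3.09 = £5.22

£5.22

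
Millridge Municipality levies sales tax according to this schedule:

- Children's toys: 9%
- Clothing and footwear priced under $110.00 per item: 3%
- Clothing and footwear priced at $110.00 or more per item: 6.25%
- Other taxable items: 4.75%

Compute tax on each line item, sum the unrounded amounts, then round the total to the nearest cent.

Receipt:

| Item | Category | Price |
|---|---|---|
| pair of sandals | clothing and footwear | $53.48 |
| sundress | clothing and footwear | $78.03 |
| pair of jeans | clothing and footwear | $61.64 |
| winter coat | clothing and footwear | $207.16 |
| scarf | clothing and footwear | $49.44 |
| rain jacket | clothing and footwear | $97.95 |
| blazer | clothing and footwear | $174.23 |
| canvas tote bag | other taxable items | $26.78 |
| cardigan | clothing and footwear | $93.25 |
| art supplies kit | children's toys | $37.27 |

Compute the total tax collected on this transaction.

Pair of sandals $53.48: clothing and footwear, under $110.00 → 3% → $1.6044
Sundress $78.03: clothing and footwear, under $110.00 → 3% → $2.3409
Pair of jeans $61.64: clothing and footwear, under $110.00 → 3% → $1.8492
Winter coat $207.16: clothing and footwear, $110.00 or more → 6.25% → $12.9475
Scarf $49.44: clothing and footwear, under $110.00 → 3% → $1.4832
Rain jacket $97.95: clothing and footwear, under $110.00 → 3% → $2.9385
Blazer $174.23: clothing and footwear, $110.00 or more → 6.25% → $10.889375
Canvas tote bag $26.78: other taxable items → 4.75% → $1.27205
Cardigan $93.25: clothing and footwear, under $110.00 → 3% → $2.7975
Art supplies kit $37.27: children's toys → 9% → $3.3543
Unrounded tax sum = $41.476925 → $41.48

$41.48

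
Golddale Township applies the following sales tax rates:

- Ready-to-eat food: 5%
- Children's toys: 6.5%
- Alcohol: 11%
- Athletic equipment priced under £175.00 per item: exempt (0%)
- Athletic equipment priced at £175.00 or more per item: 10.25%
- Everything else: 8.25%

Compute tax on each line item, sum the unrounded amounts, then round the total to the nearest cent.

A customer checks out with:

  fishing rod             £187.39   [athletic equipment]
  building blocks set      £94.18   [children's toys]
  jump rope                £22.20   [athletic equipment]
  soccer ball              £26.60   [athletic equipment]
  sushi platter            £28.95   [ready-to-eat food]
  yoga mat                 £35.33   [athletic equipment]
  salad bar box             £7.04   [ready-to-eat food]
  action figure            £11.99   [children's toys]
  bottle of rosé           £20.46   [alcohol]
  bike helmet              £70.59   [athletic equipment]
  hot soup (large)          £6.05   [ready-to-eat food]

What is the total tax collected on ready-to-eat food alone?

£2.10

Sushi platter £28.95: ready-to-eat food → 5% → £1.4475
Salad bar box £7.04: ready-to-eat food → 5% → £0.352
Hot soup (large) £6.05: ready-to-eat food → 5% → £0.3025
Tax on ready-to-eat food: unrounded sum = £2.102 → £2.10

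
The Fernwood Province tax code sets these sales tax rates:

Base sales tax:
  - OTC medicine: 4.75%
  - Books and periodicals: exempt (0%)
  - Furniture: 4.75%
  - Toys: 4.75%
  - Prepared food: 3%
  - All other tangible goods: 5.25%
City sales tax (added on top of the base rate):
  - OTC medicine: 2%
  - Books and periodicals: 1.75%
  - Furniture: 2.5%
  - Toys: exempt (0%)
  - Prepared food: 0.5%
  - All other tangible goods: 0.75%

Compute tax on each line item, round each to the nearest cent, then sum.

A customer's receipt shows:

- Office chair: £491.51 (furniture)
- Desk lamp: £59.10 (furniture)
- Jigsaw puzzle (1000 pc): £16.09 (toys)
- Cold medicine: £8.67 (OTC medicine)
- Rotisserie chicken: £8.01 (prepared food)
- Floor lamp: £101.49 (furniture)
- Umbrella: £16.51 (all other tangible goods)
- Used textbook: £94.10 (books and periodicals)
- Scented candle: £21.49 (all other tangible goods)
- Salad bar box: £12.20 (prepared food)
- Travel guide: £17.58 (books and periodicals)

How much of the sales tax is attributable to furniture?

£47.27

Office chair £491.51: furniture → 4.75% + 2.5% city = 7.25% → £35.63
Desk lamp £59.10: furniture → 4.75% + 2.5% city = 7.25% → £4.28
Floor lamp £101.49: furniture → 4.75% + 2.5% city = 7.25% → £7.36
Tax on furniture = £35.63 + £4.28 + £7.36 = £47.27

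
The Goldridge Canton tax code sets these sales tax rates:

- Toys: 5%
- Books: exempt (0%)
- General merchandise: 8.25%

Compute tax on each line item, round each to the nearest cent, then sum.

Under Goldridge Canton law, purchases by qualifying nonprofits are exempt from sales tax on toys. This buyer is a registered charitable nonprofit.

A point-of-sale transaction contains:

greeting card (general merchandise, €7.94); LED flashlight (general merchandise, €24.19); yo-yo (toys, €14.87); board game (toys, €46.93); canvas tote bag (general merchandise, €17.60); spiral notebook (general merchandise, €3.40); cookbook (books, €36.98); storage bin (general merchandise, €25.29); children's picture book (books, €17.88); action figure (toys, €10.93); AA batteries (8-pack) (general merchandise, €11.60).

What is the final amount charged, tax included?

€225.05

Greeting card €7.94: general merchandise → 8.25% → €0.66
LED flashlight €24.19: general merchandise → 8.25% → €2.00
Yo-yo €14.87: toys, buyer-exempt → 0% → €0.00
Board game €46.93: toys, buyer-exempt → 0% → €0.00
Canvas tote bag €17.60: general merchandise → 8.25% → €1.45
Spiral notebook €3.40: general merchandise → 8.25% → €0.28
Cookbook €36.98: books → 0% → €0.00
Storage bin €25.29: general merchandise → 8.25% → €2.09
Children's picture book €17.88: books → 0% → €0.00
Action figure €10.93: toys, buyer-exempt → 0% → €0.00
AA batteries (8-pack) €11.60: general merchandise → 8.25% → €0.96
Subtotal = €217.61; tax = €7.44; total due = €225.05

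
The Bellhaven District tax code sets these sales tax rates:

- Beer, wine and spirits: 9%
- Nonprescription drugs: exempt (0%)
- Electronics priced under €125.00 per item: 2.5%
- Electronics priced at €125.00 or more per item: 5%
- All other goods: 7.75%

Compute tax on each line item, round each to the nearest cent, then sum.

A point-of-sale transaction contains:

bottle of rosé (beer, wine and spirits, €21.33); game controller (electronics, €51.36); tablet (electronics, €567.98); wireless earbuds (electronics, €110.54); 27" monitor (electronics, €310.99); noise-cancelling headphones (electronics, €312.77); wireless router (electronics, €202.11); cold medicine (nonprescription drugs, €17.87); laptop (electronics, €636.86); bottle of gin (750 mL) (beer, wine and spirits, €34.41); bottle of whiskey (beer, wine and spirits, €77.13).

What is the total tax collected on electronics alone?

Game controller €51.36: electronics, under €125.00 → 2.5% → €1.28
Tablet €567.98: electronics, €125.00 or more → 5% → €28.40
Wireless earbuds €110.54: electronics, under €125.00 → 2.5% → €2.76
27" monitor €310.99: electronics, €125.00 or more → 5% → €15.55
Noise-cancelling headphones €312.77: electronics, €125.00 or more → 5% → €15.64
Wireless router €202.11: electronics, €125.00 or more → 5% → €10.11
Laptop €636.86: electronics, €125.00 or more → 5% → €31.84
Tax on electronics = €1.28 + €28.40 + €2.76 + €15.55 + €15.64 + €10.11 + €31.84 = €105.58

€105.58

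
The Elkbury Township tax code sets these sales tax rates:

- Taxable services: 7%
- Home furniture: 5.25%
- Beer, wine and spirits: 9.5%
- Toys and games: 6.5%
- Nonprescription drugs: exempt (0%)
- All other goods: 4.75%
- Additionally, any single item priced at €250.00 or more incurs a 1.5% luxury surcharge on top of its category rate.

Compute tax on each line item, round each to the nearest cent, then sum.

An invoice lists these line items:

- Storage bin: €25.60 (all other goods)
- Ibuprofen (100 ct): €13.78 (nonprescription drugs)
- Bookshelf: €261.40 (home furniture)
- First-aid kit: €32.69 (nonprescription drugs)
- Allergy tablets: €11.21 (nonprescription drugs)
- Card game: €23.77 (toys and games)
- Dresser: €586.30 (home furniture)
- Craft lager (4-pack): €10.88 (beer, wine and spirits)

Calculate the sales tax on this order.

Storage bin €25.60: all other goods → 4.75% → €1.22
Ibuprofen (100 ct) €13.78: nonprescription drugs → 0% → €0.00
Bookshelf €261.40: home furniture → 5.25% + 1.5% surcharge = 6.75% → €17.64
First-aid kit €32.69: nonprescription drugs → 0% → €0.00
Allergy tablets €11.21: nonprescription drugs → 0% → €0.00
Card game €23.77: toys and games → 6.5% → €1.55
Dresser €586.30: home furniture → 5.25% + 1.5% surcharge = 6.75% → €39.58
Craft lager (4-pack) €10.88: beer, wine and spirits → 9.5% → €1.03
Total tax = €1.22 + €17.64 + €1.55 + €39.58 + €1.03 = €61.02

€61.02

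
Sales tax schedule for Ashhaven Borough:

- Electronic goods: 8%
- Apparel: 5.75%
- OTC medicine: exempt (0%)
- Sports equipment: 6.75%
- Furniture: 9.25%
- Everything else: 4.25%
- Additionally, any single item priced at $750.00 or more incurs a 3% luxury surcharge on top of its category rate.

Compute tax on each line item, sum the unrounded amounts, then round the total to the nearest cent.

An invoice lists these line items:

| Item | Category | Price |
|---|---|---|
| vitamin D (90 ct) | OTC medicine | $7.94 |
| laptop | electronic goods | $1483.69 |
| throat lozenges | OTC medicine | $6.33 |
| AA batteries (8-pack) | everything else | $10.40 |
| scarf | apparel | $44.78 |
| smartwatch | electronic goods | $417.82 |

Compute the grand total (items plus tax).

Vitamin D (90 ct) $7.94: OTC medicine → 0% → $0.00
Laptop $1483.69: electronic goods → 8% + 3% surcharge = 11% → $163.2059
Throat lozenges $6.33: OTC medicine → 0% → $0.00
AA batteries (8-pack) $10.40: everything else → 4.25% → $0.442
Scarf $44.78: apparel → 5.75% → $2.57485
Smartwatch $417.82: electronic goods → 8% → $33.4256
Subtotal = $1970.96; unrounded tax = $199.64835 → $199.65; total due = $2170.61

$2170.61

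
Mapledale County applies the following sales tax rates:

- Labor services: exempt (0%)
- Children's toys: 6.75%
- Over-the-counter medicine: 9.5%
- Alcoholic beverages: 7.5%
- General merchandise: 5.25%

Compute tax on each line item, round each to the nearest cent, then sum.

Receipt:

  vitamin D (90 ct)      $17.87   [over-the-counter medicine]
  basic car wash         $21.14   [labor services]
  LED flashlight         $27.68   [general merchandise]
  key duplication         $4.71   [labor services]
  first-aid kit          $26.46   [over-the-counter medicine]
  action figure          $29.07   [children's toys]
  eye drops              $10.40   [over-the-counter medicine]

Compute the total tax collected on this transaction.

$8.61

Vitamin D (90 ct) $17.87: over-the-counter medicine → 9.5% → $1.70
Basic car wash $21.14: labor services → 0% → $0.00
LED flashlight $27.68: general merchandise → 5.25% → $1.45
Key duplication $4.71: labor services → 0% → $0.00
First-aid kit $26.46: over-the-counter medicine → 9.5% → $2.51
Action figure $29.07: children's toys → 6.75% → $1.96
Eye drops $10.40: over-the-counter medicine → 9.5% → $0.99
Total tax = $1.70 + $1.45 + $2.51 + $1.96 + $0.99 = $8.61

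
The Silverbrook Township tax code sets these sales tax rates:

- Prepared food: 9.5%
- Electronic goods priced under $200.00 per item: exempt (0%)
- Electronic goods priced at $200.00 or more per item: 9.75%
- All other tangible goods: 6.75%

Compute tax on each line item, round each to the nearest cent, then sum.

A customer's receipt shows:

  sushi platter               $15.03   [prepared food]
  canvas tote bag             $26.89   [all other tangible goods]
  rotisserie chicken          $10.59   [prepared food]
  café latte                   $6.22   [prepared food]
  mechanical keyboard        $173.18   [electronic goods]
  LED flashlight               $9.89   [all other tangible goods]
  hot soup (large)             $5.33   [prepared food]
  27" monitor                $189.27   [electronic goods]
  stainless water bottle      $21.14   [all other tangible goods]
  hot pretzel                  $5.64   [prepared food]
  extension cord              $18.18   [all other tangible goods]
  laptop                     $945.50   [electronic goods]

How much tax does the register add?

Sushi platter $15.03: prepared food → 9.5% → $1.43
Canvas tote bag $26.89: all other tangible goods → 6.75% → $1.82
Rotisserie chicken $10.59: prepared food → 9.5% → $1.01
Café latte $6.22: prepared food → 9.5% → $0.59
Mechanical keyboard $173.18: electronic goods, under $200.00 → 0% → $0.00
LED flashlight $9.89: all other tangible goods → 6.75% → $0.67
Hot soup (large) $5.33: prepared food → 9.5% → $0.51
27" monitor $189.27: electronic goods, under $200.00 → 0% → $0.00
Stainless water bottle $21.14: all other tangible goods → 6.75% → $1.43
Hot pretzel $5.64: prepared food → 9.5% → $0.54
Extension cord $18.18: all other tangible goods → 6.75% → $1.23
Laptop $945.50: electronic goods, $200.00 or more → 9.75% → $92.19
Total tax = $1.43 + $1.82 + $1.01 + $0.59 + $0.67 + $0.51 + $1.43 + $0.54 + $1.23 + $92.19 = $101.42

$101.42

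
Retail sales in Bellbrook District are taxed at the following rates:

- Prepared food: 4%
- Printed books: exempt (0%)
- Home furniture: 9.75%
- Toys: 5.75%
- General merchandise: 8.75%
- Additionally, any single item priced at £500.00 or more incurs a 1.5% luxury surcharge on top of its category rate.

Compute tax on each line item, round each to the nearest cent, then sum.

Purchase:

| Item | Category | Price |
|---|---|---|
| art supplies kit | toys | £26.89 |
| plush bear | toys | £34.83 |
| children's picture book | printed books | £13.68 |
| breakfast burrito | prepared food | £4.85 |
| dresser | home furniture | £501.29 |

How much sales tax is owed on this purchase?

Art supplies kit £26.89: toys → 5.75% → £1.55
Plush bear £34.83: toys → 5.75% → £2.00
Children's picture book £13.68: printed books → 0% → £0.00
Breakfast burrito £4.85: prepared food → 4% → £0.19
Dresser £501.29: home furniture → 9.75% + 1.5% surcharge = 11.25% → £56.40
Total tax = £1.55 + £2.00 + £0.19 + £56.40 = £60.14

£60.14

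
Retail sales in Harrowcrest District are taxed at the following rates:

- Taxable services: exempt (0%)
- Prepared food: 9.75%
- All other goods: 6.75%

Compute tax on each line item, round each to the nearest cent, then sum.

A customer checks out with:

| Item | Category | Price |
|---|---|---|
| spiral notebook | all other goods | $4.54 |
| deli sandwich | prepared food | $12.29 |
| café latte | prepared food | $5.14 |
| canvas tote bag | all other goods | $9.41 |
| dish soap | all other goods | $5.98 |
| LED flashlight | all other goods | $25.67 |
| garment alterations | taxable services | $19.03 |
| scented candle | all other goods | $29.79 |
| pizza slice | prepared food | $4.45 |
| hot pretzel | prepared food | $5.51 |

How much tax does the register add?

Spiral notebook $4.54: all other goods → 6.75% → $0.31
Deli sandwich $12.29: prepared food → 9.75% → $1.20
Café latte $5.14: prepared food → 9.75% → $0.50
Canvas tote bag $9.41: all other goods → 6.75% → $0.64
Dish soap $5.98: all other goods → 6.75% → $0.40
LED flashlight $25.67: all other goods → 6.75% → $1.73
Garment alterations $19.03: taxable services → 0% → $0.00
Scented candle $29.79: all other goods → 6.75% → $2.01
Pizza slice $4.45: prepared food → 9.75% → $0.43
Hot pretzel $5.51: prepared food → 9.75% → $0.54
Total tax = $0.31 + $1.20 + $0.50 + $0.64 + $0.40 + $1.73 + $2.01 + $0.43 + $0.54 = $7.76

$7.76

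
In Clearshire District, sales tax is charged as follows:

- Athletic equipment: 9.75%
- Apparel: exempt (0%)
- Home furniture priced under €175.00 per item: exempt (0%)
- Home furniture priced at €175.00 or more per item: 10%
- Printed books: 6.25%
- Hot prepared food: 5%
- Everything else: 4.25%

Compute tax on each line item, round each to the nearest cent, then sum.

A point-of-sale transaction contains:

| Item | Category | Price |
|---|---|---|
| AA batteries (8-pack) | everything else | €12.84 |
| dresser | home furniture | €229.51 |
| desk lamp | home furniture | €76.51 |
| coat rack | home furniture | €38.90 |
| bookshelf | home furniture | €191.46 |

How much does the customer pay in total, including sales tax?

€591.87

AA batteries (8-pack) €12.84: everything else → 4.25% → €0.55
Dresser €229.51: home furniture, €175.00 or more → 10% → €22.95
Desk lamp €76.51: home furniture, under €175.00 → 0% → €0.00
Coat rack €38.90: home furniture, under €175.00 → 0% → €0.00
Bookshelf €191.46: home furniture, €175.00 or more → 10% → €19.15
Subtotal = €549.22; tax = €42.65; total due = €591.87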